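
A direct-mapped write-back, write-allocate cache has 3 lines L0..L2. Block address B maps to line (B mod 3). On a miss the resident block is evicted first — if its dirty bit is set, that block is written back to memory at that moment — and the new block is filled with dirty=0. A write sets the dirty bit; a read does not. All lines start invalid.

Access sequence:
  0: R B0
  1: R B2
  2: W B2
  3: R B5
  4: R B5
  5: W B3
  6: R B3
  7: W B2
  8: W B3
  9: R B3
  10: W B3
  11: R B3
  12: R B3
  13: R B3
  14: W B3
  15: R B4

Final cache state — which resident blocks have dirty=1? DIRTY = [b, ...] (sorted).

DIRTY = [2, 3]

0: R B0 -> L0 miss  d=-]
1: R B2 -> L2 miss  d=-]
2: W B2 -> L2 hit  d=D]
3: R B5 -> L2 miss wb->B2  d=-]
4: R B5 -> L2 hit  d=-]
5: W B3 -> L0 miss  d=D]
6: R B3 -> L0 hit  d=D]
7: W B2 -> L2 miss  d=D]
8: W B3 -> L0 hit  d=D]
9: R B3 -> L0 hit  d=D]
10: W B3 -> L0 hit  d=D]
11: R B3 -> L0 hit  d=D]
12: R B3 -> L0 hit  d=D]
13: R B3 -> L0 hit  d=D]
14: W B3 -> L0 hit  d=D]
15: R B4 -> L1 miss  d=-]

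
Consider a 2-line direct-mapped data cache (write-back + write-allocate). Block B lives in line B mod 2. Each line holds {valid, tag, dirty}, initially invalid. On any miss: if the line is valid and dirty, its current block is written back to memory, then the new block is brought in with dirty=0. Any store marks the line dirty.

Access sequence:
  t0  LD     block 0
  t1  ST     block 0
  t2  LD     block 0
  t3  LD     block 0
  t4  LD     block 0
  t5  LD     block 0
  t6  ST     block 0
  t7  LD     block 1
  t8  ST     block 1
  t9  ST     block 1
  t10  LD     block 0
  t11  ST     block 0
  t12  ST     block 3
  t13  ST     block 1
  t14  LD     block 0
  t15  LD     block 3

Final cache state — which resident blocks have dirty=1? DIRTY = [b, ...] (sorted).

0: R B0 → L0 miss [-]
1: W B0 → L0 hit [D]
2: R B0 → L0 hit [D]
3: R B0 → L0 hit [D]
4: R B0 → L0 hit [D]
5: R B0 → L0 hit [D]
6: W B0 → L0 hit [D]
7: R B1 → L1 miss [-]
8: W B1 → L1 hit [D]
9: W B1 → L1 hit [D]
10: R B0 → L0 hit [D]
11: W B0 → L0 hit [D]
12: W B3 → L1 miss wb→B1 [D]
13: W B1 → L1 miss wb→B3 [D]
14: R B0 → L0 hit [D]
15: R B3 → L1 miss wb→B1 [-]

DIRTY = [0]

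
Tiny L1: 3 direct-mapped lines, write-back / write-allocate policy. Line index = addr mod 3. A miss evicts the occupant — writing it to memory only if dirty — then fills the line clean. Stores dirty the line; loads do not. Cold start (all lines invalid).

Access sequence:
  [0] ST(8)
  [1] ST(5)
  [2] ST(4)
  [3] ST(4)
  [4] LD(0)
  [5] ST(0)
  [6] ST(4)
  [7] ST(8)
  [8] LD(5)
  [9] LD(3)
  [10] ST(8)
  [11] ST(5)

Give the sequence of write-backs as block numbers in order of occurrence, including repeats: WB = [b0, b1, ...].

WB = [8, 5, 8, 0, 8]

0: W B8 -> L2 miss  d=D]
1: W B5 -> L2 miss wb->B8  d=D]
2: W B4 -> L1 miss  d=D]
3: W B4 -> L1 hit  d=D]
4: R B0 -> L0 miss  d=-]
5: W B0 -> L0 hit  d=D]
6: W B4 -> L1 hit  d=D]
7: W B8 -> L2 miss wb->B5  d=D]
8: R B5 -> L2 miss wb->B8  d=-]
9: R B3 -> L0 miss wb->B0  d=-]
10: W B8 -> L2 miss  d=D]
11: W B5 -> L2 miss wb->B8  d=D]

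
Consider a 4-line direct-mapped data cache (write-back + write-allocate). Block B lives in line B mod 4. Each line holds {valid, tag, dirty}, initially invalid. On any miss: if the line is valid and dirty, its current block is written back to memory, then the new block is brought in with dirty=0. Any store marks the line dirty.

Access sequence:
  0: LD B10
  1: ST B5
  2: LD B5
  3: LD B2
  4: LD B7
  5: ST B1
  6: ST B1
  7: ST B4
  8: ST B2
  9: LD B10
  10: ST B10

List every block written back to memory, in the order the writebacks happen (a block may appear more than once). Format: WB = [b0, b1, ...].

0: R B10 → L2 miss [-]
1: W B5 → L1 miss [D]
2: R B5 → L1 hit [D]
3: R B2 → L2 miss [-]
4: R B7 → L3 miss [-]
5: W B1 → L1 miss wb→B5 [D]
6: W B1 → L1 hit [D]
7: W B4 → L0 miss [D]
8: W B2 → L2 hit [D]
9: R B10 → L2 miss wb→B2 [-]
10: W B10 → L2 hit [D]

WB = [5, 2]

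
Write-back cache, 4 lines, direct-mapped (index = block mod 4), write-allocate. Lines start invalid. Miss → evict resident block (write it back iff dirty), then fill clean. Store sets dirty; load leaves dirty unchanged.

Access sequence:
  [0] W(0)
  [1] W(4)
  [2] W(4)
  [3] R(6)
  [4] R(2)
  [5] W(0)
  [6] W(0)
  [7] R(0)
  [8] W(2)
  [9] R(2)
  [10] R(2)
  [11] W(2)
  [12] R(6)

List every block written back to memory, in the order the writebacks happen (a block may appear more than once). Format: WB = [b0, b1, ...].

WB = [0, 4, 2]

  0 | W B0 → L0 miss [D]
  1 | W B4 → L0 miss wb→B0 [D]
  2 | W B4 → L0 hit [D]
  3 | R B6 → L2 miss [-]
  4 | R B2 → L2 miss [-]
  5 | W B0 → L0 miss wb→B4 [D]
  6 | W B0 → L0 hit [D]
  7 | R B0 → L0 hit [D]
  8 | W B2 → L2 hit [D]
  9 | R B2 → L2 hit [D]
  10 | R B2 → L2 hit [D]
  11 | W B2 → L2 hit [D]
  12 | R B6 → L2 miss wb→B2 [-]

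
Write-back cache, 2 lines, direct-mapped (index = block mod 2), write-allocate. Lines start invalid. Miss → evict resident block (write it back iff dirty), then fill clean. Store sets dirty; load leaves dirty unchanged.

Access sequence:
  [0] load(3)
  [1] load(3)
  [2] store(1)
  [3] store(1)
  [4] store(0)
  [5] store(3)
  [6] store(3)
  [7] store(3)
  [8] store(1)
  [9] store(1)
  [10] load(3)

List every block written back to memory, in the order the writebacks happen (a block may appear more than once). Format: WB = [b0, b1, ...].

WB = [1, 3, 1]

0: R B3 → L1 miss [-]
1: R B3 → L1 hit [-]
2: W B1 → L1 miss [D]
3: W B1 → L1 hit [D]
4: W B0 → L0 miss [D]
5: W B3 → L1 miss wb→B1 [D]
6: W B3 → L1 hit [D]
7: W B3 → L1 hit [D]
8: W B1 → L1 miss wb→B3 [D]
9: W B1 → L1 hit [D]
10: R B3 → L1 miss wb→B1 [-]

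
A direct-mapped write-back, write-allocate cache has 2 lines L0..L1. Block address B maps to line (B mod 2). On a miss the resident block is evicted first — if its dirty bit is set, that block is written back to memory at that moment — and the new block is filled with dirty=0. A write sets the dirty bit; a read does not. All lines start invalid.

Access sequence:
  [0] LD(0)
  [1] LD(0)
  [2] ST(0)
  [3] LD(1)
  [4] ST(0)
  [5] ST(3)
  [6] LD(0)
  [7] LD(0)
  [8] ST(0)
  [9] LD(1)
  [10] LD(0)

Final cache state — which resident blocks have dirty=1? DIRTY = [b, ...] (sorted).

0: R B0 → L0 miss [-]
1: R B0 → L0 hit [-]
2: W B0 → L0 hit [D]
3: R B1 → L1 miss [-]
4: W B0 → L0 hit [D]
5: W B3 → L1 miss [D]
6: R B0 → L0 hit [D]
7: R B0 → L0 hit [D]
8: W B0 → L0 hit [D]
9: R B1 → L1 miss wb→B3 [-]
10: R B0 → L0 hit [D]

DIRTY = [0]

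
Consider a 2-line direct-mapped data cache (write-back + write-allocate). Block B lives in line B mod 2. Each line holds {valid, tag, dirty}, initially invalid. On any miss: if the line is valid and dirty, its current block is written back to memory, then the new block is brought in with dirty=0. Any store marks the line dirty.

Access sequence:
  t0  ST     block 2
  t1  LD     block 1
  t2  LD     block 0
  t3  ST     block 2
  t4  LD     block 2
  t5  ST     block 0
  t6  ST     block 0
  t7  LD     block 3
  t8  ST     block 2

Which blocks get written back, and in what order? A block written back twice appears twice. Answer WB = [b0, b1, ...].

  0 | W B2 → L0 miss [D]
  1 | R B1 → L1 miss [-]
  2 | R B0 → L0 miss wb→B2 [-]
  3 | W B2 → L0 miss [D]
  4 | R B2 → L0 hit [D]
  5 | W B0 → L0 miss wb→B2 [D]
  6 | W B0 → L0 hit [D]
  7 | R B3 → L1 miss [-]
  8 | W B2 → L0 miss wb→B0 [D]

WB = [2, 2, 0]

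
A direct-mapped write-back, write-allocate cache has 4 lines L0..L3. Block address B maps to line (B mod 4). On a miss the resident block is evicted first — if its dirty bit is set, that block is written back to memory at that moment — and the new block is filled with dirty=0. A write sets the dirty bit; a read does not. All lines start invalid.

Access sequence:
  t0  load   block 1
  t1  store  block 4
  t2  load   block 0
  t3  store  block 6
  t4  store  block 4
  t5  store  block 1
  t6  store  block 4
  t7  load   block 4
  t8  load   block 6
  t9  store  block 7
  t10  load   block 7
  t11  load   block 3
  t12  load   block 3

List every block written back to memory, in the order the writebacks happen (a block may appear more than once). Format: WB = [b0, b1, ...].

WB = [4, 7]

0: R B1 → L1 miss [-]
1: W B4 → L0 miss [D]
2: R B0 → L0 miss wb→B4 [-]
3: W B6 → L2 miss [D]
4: W B4 → L0 miss [D]
5: W B1 → L1 hit [D]
6: W B4 → L0 hit [D]
7: R B4 → L0 hit [D]
8: R B6 → L2 hit [D]
9: W B7 → L3 miss [D]
10: R B7 → L3 hit [D]
11: R B3 → L3 miss wb→B7 [-]
12: R B3 → L3 hit [-]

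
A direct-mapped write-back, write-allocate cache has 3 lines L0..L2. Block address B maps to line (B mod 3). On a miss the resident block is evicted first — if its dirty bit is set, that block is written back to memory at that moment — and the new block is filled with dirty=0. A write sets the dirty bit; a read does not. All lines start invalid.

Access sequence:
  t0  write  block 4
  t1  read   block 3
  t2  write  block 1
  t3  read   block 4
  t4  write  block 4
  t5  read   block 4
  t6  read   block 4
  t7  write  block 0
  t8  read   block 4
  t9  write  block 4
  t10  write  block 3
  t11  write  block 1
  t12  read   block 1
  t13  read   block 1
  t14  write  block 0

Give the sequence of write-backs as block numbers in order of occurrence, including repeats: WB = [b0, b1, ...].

WB = [4, 1, 0, 4, 3]

  0 | W B4 → L1 miss [D]
  1 | R B3 → L0 miss [-]
  2 | W B1 → L1 miss wb→B4 [D]
  3 | R B4 → L1 miss wb→B1 [-]
  4 | W B4 → L1 hit [D]
  5 | R B4 → L1 hit [D]
  6 | R B4 → L1 hit [D]
  7 | W B0 → L0 miss [D]
  8 | R B4 → L1 hit [D]
  9 | W B4 → L1 hit [D]
  10 | W B3 → L0 miss wb→B0 [D]
  11 | W B1 → L1 miss wb→B4 [D]
  12 | R B1 → L1 hit [D]
  13 | R B1 → L1 hit [D]
  14 | W B0 → L0 miss wb→B3 [D]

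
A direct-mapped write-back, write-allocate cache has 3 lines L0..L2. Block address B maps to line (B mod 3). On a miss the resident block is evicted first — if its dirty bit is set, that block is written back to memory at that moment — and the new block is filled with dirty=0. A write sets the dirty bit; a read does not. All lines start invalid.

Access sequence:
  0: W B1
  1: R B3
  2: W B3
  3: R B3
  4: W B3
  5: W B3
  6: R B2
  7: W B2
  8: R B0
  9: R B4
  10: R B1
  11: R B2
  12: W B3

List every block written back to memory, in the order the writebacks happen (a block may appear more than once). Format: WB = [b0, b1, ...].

  0 | W B1 → L1 miss [D]
  1 | R B3 → L0 miss [-]
  2 | W B3 → L0 hit [D]
  3 | R B3 → L0 hit [D]
  4 | W B3 → L0 hit [D]
  5 | W B3 → L0 hit [D]
  6 | R B2 → L2 miss [-]
  7 | W B2 → L2 hit [D]
  8 | R B0 → L0 miss wb→B3 [-]
  9 | R B4 → L1 miss wb→B1 [-]
  10 | R B1 → L1 miss [-]
  11 | R B2 → L2 hit [D]
  12 | W B3 → L0 miss [D]

WB = [3, 1]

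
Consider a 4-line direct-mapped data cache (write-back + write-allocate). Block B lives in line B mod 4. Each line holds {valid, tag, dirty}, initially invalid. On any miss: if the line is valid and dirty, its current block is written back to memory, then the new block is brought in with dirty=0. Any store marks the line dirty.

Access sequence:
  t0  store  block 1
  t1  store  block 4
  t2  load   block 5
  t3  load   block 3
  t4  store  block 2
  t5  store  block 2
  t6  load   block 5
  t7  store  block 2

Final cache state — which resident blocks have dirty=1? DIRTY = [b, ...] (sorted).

DIRTY = [2, 4]

  0 | W B1 → L1 miss [D]
  1 | W B4 → L0 miss [D]
  2 | R B5 → L1 miss wb→B1 [-]
  3 | R B3 → L3 miss [-]
  4 | W B2 → L2 miss [D]
  5 | W B2 → L2 hit [D]
  6 | R B5 → L1 hit [-]
  7 | W B2 → L2 hit [D]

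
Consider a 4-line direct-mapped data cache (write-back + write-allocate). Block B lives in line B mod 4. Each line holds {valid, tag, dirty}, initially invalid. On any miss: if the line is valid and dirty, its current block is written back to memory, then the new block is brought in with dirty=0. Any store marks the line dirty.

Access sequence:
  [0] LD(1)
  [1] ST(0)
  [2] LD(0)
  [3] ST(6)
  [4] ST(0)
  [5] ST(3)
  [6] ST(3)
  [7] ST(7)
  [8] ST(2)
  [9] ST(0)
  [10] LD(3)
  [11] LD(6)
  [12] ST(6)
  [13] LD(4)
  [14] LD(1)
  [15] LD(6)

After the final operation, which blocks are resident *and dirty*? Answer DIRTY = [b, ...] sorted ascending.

DIRTY = [6]

0: R B1 → L1 miss [-]
1: W B0 → L0 miss [D]
2: R B0 → L0 hit [D]
3: W B6 → L2 miss [D]
4: W B0 → L0 hit [D]
5: W B3 → L3 miss [D]
6: W B3 → L3 hit [D]
7: W B7 → L3 miss wb→B3 [D]
8: W B2 → L2 miss wb→B6 [D]
9: W B0 → L0 hit [D]
10: R B3 → L3 miss wb→B7 [-]
11: R B6 → L2 miss wb→B2 [-]
12: W B6 → L2 hit [D]
13: R B4 → L0 miss wb→B0 [-]
14: R B1 → L1 hit [-]
15: R B6 → L2 hit [D]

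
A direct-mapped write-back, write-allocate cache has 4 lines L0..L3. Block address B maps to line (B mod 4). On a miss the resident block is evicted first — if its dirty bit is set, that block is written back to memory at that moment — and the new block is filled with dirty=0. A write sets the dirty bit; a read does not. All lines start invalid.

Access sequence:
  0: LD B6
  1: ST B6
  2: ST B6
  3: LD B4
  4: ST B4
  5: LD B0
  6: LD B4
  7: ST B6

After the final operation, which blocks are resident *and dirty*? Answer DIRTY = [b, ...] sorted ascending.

DIRTY = [6]

  0 | R B6 → L2 miss [-]
  1 | W B6 → L2 hit [D]
  2 | W B6 → L2 hit [D]
  3 | R B4 → L0 miss [-]
  4 | W B4 → L0 hit [D]
  5 | R B0 → L0 miss wb→B4 [-]
  6 | R B4 → L0 miss [-]
  7 | W B6 → L2 hit [D]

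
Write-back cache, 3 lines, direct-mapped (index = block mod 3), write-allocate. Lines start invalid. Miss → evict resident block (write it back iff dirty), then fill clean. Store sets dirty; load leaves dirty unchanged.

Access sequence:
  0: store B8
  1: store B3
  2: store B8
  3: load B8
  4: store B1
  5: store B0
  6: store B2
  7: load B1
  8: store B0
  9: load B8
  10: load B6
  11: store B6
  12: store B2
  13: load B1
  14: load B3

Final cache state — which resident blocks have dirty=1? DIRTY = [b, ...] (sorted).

0: W B8 → L2 miss [D]
1: W B3 → L0 miss [D]
2: W B8 → L2 hit [D]
3: R B8 → L2 hit [D]
4: W B1 → L1 miss [D]
5: W B0 → L0 miss wb→B3 [D]
6: W B2 → L2 miss wb→B8 [D]
7: R B1 → L1 hit [D]
8: W B0 → L0 hit [D]
9: R B8 → L2 miss wb→B2 [-]
10: R B6 → L0 miss wb→B0 [-]
11: W B6 → L0 hit [D]
12: W B2 → L2 miss [D]
13: R B1 → L1 hit [D]
14: R B3 → L0 miss wb→B6 [-]

DIRTY = [1, 2]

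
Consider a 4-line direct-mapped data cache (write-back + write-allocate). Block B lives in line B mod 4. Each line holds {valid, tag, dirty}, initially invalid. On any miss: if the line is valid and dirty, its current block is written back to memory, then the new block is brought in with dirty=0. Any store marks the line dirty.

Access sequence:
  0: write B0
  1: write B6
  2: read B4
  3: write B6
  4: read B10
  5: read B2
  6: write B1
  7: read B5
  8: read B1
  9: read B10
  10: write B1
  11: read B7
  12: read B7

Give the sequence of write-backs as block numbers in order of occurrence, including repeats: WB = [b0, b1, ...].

0: W B0 -> L0 miss  d=D]
1: W B6 -> L2 miss  d=D]
2: R B4 -> L0 miss wb->B0  d=-]
3: W B6 -> L2 hit  d=D]
4: R B10 -> L2 miss wb->B6  d=-]
5: R B2 -> L2 miss  d=-]
6: W B1 -> L1 miss  d=D]
7: R B5 -> L1 miss wb->B1  d=-]
8: R B1 -> L1 miss  d=-]
9: R B10 -> L2 miss  d=-]
10: W B1 -> L1 hit  d=D]
11: R B7 -> L3 miss  d=-]
12: R B7 -> L3 hit  d=-]

WB = [0, 6, 1]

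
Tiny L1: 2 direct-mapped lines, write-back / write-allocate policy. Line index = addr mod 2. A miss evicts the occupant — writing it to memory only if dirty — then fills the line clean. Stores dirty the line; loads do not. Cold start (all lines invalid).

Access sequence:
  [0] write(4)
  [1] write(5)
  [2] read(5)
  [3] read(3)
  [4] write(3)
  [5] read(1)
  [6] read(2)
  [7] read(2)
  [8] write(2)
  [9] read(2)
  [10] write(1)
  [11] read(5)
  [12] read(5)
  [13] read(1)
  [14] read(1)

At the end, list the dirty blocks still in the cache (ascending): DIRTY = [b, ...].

0: W B4 -> L0 miss  d=D]
1: W B5 -> L1 miss  d=D]
2: R B5 -> L1 hit  d=D]
3: R B3 -> L1 miss wb->B5  d=-]
4: W B3 -> L1 hit  d=D]
5: R B1 -> L1 miss wb->B3  d=-]
6: R B2 -> L0 miss wb->B4  d=-]
7: R B2 -> L0 hit  d=-]
8: W B2 -> L0 hit  d=D]
9: R B2 -> L0 hit  d=D]
10: W B1 -> L1 hit  d=D]
11: R B5 -> L1 miss wb->B1  d=-]
12: R B5 -> L1 hit  d=-]
13: R B1 -> L1 miss  d=-]
14: R B1 -> L1 hit  d=-]

DIRTY = [2]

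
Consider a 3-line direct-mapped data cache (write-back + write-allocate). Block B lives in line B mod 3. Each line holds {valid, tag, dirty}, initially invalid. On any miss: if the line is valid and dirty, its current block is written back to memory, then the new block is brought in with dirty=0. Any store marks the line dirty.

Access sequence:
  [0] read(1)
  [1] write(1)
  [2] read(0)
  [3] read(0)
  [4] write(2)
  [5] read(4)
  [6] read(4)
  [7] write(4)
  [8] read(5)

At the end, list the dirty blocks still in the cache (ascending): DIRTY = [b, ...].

  0 | R B1 → L1 miss [-]
  1 | W B1 → L1 hit [D]
  2 | R B0 → L0 miss [-]
  3 | R B0 → L0 hit [-]
  4 | W B2 → L2 miss [D]
  5 | R B4 → L1 miss wb→B1 [-]
  6 | R B4 → L1 hit [-]
  7 | W B4 → L1 hit [D]
  8 | R B5 → L2 miss wb→B2 [-]

DIRTY = [4]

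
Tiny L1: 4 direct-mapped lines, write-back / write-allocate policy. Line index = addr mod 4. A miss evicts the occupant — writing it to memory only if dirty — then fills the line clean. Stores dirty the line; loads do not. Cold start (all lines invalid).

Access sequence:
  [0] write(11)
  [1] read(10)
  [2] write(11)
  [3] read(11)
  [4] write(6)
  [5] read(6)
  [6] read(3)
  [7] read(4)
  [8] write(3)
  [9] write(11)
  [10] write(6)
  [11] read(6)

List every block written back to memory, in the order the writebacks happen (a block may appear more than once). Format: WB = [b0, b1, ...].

WB = [11, 3]

  0 | W B11 → L3 miss [D]
  1 | R B10 → L2 miss [-]
  2 | W B11 → L3 hit [D]
  3 | R B11 → L3 hit [D]
  4 | W B6 → L2 miss [D]
  5 | R B6 → L2 hit [D]
  6 | R B3 → L3 miss wb→B11 [-]
  7 | R B4 → L0 miss [-]
  8 | W B3 → L3 hit [D]
  9 | W B11 → L3 miss wb→B3 [D]
  10 | W B6 → L2 hit [D]
  11 | R B6 → L2 hit [D]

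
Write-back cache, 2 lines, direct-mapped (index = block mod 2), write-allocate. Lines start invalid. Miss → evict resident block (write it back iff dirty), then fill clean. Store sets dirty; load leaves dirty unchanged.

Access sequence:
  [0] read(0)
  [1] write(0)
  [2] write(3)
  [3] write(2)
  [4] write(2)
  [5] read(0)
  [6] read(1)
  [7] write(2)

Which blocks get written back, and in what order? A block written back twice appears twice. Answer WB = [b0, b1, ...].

WB = [0, 2, 3]

0: R B0 -> L0 miss  d=-]
1: W B0 -> L0 hit  d=D]
2: W B3 -> L1 miss  d=D]
3: W B2 -> L0 miss wb->B0  d=D]
4: W B2 -> L0 hit  d=D]
5: R B0 -> L0 miss wb->B2  d=-]
6: R B1 -> L1 miss wb->B3  d=-]
7: W B2 -> L0 miss  d=D]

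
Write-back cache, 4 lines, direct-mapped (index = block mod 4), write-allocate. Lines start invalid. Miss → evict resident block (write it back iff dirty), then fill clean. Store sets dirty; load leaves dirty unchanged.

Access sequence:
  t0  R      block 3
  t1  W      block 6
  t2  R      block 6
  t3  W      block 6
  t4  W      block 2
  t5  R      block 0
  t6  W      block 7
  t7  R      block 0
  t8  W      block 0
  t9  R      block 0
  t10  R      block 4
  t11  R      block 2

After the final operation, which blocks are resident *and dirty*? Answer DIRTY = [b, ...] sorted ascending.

DIRTY = [2, 7]

0: R B3 -> L3 miss  d=-]
1: W B6 -> L2 miss  d=D]
2: R B6 -> L2 hit  d=D]
3: W B6 -> L2 hit  d=D]
4: W B2 -> L2 miss wb->B6  d=D]
5: R B0 -> L0 miss  d=-]
6: W B7 -> L3 miss  d=D]
7: R B0 -> L0 hit  d=-]
8: W B0 -> L0 hit  d=D]
9: R B0 -> L0 hit  d=D]
10: R B4 -> L0 miss wb->B0  d=-]
11: R B2 -> L2 hit  d=D]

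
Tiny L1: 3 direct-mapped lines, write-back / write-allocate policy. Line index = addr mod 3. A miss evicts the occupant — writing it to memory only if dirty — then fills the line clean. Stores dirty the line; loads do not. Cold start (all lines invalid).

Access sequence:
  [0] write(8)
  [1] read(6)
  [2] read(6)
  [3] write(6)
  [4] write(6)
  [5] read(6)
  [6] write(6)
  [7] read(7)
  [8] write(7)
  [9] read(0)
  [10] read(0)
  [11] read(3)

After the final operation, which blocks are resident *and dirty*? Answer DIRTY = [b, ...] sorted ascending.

0: W B8 -> L2 miss  d=D]
1: R B6 -> L0 miss  d=-]
2: R B6 -> L0 hit  d=-]
3: W B6 -> L0 hit  d=D]
4: W B6 -> L0 hit  d=D]
5: R B6 -> L0 hit  d=D]
6: W B6 -> L0 hit  d=D]
7: R B7 -> L1 miss  d=-]
8: W B7 -> L1 hit  d=D]
9: R B0 -> L0 miss wb->B6  d=-]
10: R B0 -> L0 hit  d=-]
11: R B3 -> L0 miss  d=-]

DIRTY = [7, 8]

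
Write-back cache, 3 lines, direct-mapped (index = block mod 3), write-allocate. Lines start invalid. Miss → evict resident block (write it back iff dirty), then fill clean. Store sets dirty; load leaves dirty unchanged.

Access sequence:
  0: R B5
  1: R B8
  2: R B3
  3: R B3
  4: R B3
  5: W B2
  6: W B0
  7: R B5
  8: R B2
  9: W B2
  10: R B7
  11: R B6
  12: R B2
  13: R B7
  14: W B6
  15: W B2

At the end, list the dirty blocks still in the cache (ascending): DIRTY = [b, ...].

  0 | R B5 → L2 miss [-]
  1 | R B8 → L2 miss [-]
  2 | R B3 → L0 miss [-]
  3 | R B3 → L0 hit [-]
  4 | R B3 → L0 hit [-]
  5 | W B2 → L2 miss [D]
  6 | W B0 → L0 miss [D]
  7 | R B5 → L2 miss wb→B2 [-]
  8 | R B2 → L2 miss [-]
  9 | W B2 → L2 hit [D]
  10 | R B7 → L1 miss [-]
  11 | R B6 → L0 miss wb→B0 [-]
  12 | R B2 → L2 hit [D]
  13 | R B7 → L1 hit [-]
  14 | W B6 → L0 hit [D]
  15 | W B2 → L2 hit [D]

DIRTY = [2, 6]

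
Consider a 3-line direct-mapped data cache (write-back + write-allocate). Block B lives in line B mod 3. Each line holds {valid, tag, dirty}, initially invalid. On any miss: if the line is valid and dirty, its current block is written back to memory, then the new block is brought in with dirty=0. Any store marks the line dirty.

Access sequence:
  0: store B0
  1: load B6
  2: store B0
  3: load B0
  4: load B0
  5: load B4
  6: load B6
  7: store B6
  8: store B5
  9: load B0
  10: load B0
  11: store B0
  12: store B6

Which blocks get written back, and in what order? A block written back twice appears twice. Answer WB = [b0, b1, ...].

0: W B0 → L0 miss [D]
1: R B6 → L0 miss wb→B0 [-]
2: W B0 → L0 miss [D]
3: R B0 → L0 hit [D]
4: R B0 → L0 hit [D]
5: R B4 → L1 miss [-]
6: R B6 → L0 miss wb→B0 [-]
7: W B6 → L0 hit [D]
8: W B5 → L2 miss [D]
9: R B0 → L0 miss wb→B6 [-]
10: R B0 → L0 hit [-]
11: W B0 → L0 hit [D]
12: W B6 → L0 miss wb→B0 [D]

WB = [0, 0, 6, 0]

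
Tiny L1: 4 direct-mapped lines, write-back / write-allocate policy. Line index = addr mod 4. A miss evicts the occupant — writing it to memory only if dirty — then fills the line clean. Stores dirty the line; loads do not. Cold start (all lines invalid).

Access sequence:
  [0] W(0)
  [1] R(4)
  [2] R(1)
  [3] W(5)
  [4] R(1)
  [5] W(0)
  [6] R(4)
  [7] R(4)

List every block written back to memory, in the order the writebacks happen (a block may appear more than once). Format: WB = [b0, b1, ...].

  0 | W B0 → L0 miss [D]
  1 | R B4 → L0 miss wb→B0 [-]
  2 | R B1 → L1 miss [-]
  3 | W B5 → L1 miss [D]
  4 | R B1 → L1 miss wb→B5 [-]
  5 | W B0 → L0 miss [D]
  6 | R B4 → L0 miss wb→B0 [-]
  7 | R B4 → L0 hit [-]

WB = [0, 5, 0]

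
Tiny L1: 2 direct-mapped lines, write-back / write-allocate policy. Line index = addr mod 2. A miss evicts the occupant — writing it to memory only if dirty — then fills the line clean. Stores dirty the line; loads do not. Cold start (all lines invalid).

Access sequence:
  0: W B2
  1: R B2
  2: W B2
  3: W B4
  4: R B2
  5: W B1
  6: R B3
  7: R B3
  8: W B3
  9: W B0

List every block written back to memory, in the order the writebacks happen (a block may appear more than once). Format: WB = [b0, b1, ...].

  0 | W B2 → L0 miss [D]
  1 | R B2 → L0 hit [D]
  2 | W B2 → L0 hit [D]
  3 | W B4 → L0 miss wb→B2 [D]
  4 | R B2 → L0 miss wb→B4 [-]
  5 | W B1 → L1 miss [D]
  6 | R B3 → L1 miss wb→B1 [-]
  7 | R B3 → L1 hit [-]
  8 | W B3 → L1 hit [D]
  9 | W B0 → L0 miss [D]

WB = [2, 4, 1]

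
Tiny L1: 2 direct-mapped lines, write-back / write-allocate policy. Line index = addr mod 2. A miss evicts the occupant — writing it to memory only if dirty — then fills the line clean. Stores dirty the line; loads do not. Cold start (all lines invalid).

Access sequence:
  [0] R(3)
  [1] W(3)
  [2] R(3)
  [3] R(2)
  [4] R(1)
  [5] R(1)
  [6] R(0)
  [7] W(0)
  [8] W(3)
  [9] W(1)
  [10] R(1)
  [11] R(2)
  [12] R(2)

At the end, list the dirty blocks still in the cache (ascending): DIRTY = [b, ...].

0: R B3 -> L1 miss  d=-]
1: W B3 -> L1 hit  d=D]
2: R B3 -> L1 hit  d=D]
3: R B2 -> L0 miss  d=-]
4: R B1 -> L1 miss wb->B3  d=-]
5: R B1 -> L1 hit  d=-]
6: R B0 -> L0 miss  d=-]
7: W B0 -> L0 hit  d=D]
8: W B3 -> L1 miss  d=D]
9: W B1 -> L1 miss wb->B3  d=D]
10: R B1 -> L1 hit  d=D]
11: R B2 -> L0 miss wb->B0  d=-]
12: R B2 -> L0 hit  d=-]

DIRTY = [1]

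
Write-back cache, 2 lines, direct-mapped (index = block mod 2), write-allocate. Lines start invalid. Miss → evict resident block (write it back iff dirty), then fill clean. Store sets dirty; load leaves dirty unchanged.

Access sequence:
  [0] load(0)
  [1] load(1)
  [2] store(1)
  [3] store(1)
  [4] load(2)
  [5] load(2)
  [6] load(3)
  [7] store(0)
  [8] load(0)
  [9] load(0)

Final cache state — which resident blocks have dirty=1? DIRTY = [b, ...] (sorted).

0: R B0 -> L0 miss  d=-]
1: R B1 -> L1 miss  d=-]
2: W B1 -> L1 hit  d=D]
3: W B1 -> L1 hit  d=D]
4: R B2 -> L0 miss  d=-]
5: R B2 -> L0 hit  d=-]
6: R B3 -> L1 miss wb->B1  d=-]
7: W B0 -> L0 miss  d=D]
8: R B0 -> L0 hit  d=D]
9: R B0 -> L0 hit  d=D]

DIRTY = [0]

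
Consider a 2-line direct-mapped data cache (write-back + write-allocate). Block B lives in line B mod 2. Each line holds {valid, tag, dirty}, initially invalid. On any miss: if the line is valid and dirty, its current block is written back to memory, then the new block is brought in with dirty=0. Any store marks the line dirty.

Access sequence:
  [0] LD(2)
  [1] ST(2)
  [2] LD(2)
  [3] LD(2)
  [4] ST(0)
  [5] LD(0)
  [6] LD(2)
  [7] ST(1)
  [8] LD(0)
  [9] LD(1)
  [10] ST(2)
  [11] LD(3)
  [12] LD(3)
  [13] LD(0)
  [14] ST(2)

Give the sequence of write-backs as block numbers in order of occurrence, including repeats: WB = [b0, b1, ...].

  0 | R B2 → L0 miss [-]
  1 | W B2 → L0 hit [D]
  2 | R B2 → L0 hit [D]
  3 | R B2 → L0 hit [D]
  4 | W B0 → L0 miss wb→B2 [D]
  5 | R B0 → L0 hit [D]
  6 | R B2 → L0 miss wb→B0 [-]
  7 | W B1 → L1 miss [D]
  8 | R B0 → L0 miss [-]
  9 | R B1 → L1 hit [D]
  10 | W B2 → L0 miss [D]
  11 | R B3 → L1 miss wb→B1 [-]
  12 | R B3 → L1 hit [-]
  13 | R B0 → L0 miss wb→B2 [-]
  14 | W B2 → L0 miss [D]

WB = [2, 0, 1, 2]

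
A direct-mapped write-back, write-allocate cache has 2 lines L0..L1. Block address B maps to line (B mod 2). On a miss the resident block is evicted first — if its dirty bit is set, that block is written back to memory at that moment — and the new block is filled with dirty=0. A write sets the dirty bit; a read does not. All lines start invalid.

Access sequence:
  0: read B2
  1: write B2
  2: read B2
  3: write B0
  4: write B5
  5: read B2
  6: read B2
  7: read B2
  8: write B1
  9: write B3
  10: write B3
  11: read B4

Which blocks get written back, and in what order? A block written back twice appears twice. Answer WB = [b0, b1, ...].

0: R B2 → L0 miss [-]
1: W B2 → L0 hit [D]
2: R B2 → L0 hit [D]
3: W B0 → L0 miss wb→B2 [D]
4: W B5 → L1 miss [D]
5: R B2 → L0 miss wb→B0 [-]
6: R B2 → L0 hit [-]
7: R B2 → L0 hit [-]
8: W B1 → L1 miss wb→B5 [D]
9: W B3 → L1 miss wb→B1 [D]
10: W B3 → L1 hit [D]
11: R B4 → L0 miss [-]

WB = [2, 0, 5, 1]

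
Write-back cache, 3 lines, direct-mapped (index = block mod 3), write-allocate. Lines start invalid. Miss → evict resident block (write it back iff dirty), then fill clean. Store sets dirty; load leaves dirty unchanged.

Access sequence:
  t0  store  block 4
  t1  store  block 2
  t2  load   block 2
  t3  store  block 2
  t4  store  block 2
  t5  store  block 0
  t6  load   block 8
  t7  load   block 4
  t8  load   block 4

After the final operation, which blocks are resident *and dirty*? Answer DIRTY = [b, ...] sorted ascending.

0: W B4 → L1 miss [D]
1: W B2 → L2 miss [D]
2: R B2 → L2 hit [D]
3: W B2 → L2 hit [D]
4: W B2 → L2 hit [D]
5: W B0 → L0 miss [D]
6: R B8 → L2 miss wb→B2 [-]
7: R B4 → L1 hit [D]
8: R B4 → L1 hit [D]

DIRTY = [0, 4]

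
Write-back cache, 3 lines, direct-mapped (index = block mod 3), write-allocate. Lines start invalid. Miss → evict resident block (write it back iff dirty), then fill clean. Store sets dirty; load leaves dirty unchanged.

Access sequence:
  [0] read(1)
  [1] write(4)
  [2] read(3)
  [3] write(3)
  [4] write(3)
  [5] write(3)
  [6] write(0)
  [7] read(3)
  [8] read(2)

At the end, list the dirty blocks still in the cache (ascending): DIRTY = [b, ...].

0: R B1 -> L1 miss  d=-]
1: W B4 -> L1 miss  d=D]
2: R B3 -> L0 miss  d=-]
3: W B3 -> L0 hit  d=D]
4: W B3 -> L0 hit  d=D]
5: W B3 -> L0 hit  d=D]
6: W B0 -> L0 miss wb->B3  d=D]
7: R B3 -> L0 miss wb->B0  d=-]
8: R B2 -> L2 miss  d=-]

DIRTY = [4]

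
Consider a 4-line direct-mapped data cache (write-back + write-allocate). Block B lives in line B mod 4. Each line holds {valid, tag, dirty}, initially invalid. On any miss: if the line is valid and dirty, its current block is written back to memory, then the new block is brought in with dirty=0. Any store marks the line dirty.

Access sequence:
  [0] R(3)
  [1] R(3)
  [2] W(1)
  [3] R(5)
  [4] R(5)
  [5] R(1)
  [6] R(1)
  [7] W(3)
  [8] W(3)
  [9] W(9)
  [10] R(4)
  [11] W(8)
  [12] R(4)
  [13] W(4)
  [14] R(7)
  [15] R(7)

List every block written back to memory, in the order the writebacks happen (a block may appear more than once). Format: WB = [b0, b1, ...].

WB = [1, 8, 3]

0: R B3 → L3 miss [-]
1: R B3 → L3 hit [-]
2: W B1 → L1 miss [D]
3: R B5 → L1 miss wb→B1 [-]
4: R B5 → L1 hit [-]
5: R B1 → L1 miss [-]
6: R B1 → L1 hit [-]
7: W B3 → L3 hit [D]
8: W B3 → L3 hit [D]
9: W B9 → L1 miss [D]
10: R B4 → L0 miss [-]
11: W B8 → L0 miss [D]
12: R B4 → L0 miss wb→B8 [-]
13: W B4 → L0 hit [D]
14: R B7 → L3 miss wb→B3 [-]
15: R B7 → L3 hit [-]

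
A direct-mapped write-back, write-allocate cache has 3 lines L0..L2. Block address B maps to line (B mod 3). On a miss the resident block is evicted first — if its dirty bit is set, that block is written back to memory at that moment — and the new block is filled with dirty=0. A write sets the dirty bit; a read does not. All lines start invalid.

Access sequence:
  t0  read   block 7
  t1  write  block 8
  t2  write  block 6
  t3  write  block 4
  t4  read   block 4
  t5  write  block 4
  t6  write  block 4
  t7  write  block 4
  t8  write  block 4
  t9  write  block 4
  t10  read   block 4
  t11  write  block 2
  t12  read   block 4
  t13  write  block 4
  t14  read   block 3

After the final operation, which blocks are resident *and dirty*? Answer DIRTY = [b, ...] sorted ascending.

0: R B7 -> L1 miss  d=-]
1: W B8 -> L2 miss  d=D]
2: W B6 -> L0 miss  d=D]
3: W B4 -> L1 miss  d=D]
4: R B4 -> L1 hit  d=D]
5: W B4 -> L1 hit  d=D]
6: W B4 -> L1 hit  d=D]
7: W B4 -> L1 hit  d=D]
8: W B4 -> L1 hit  d=D]
9: W B4 -> L1 hit  d=D]
10: R B4 -> L1 hit  d=D]
11: W B2 -> L2 miss wb->B8  d=D]
12: R B4 -> L1 hit  d=D]
13: W B4 -> L1 hit  d=D]
14: R B3 -> L0 miss wb->B6  d=-]

DIRTY = [2, 4]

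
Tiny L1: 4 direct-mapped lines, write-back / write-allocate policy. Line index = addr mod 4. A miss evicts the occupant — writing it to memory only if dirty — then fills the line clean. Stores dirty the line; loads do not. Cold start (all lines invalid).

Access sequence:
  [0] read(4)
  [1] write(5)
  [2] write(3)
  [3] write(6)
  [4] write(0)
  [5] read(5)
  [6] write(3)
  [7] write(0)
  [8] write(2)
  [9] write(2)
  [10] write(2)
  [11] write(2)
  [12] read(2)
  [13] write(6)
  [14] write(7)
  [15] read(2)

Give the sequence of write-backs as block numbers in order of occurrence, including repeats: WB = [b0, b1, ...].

0: R B4 → L0 miss [-]
1: W B5 → L1 miss [D]
2: W B3 → L3 miss [D]
3: W B6 → L2 miss [D]
4: W B0 → L0 miss [D]
5: R B5 → L1 hit [D]
6: W B3 → L3 hit [D]
7: W B0 → L0 hit [D]
8: W B2 → L2 miss wb→B6 [D]
9: W B2 → L2 hit [D]
10: W B2 → L2 hit [D]
11: W B2 → L2 hit [D]
12: R B2 → L2 hit [D]
13: W B6 → L2 miss wb→B2 [D]
14: W B7 → L3 miss wb→B3 [D]
15: R B2 → L2 miss wb→B6 [-]

WB = [6, 2, 3, 6]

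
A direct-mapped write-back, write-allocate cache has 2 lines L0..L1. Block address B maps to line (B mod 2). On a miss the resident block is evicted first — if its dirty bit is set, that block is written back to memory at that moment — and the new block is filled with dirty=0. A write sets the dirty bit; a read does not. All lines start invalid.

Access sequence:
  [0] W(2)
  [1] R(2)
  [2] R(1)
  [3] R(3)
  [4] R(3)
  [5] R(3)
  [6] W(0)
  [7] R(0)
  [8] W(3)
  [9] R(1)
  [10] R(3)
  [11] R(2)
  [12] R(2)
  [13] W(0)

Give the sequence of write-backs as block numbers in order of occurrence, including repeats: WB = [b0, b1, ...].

WB = [2, 3, 0]

0: W B2 → L0 miss [D]
1: R B2 → L0 hit [D]
2: R B1 → L1 miss [-]
3: R B3 → L1 miss [-]
4: R B3 → L1 hit [-]
5: R B3 → L1 hit [-]
6: W B0 → L0 miss wb→B2 [D]
7: R B0 → L0 hit [D]
8: W B3 → L1 hit [D]
9: R B1 → L1 miss wb→B3 [-]
10: R B3 → L1 miss [-]
11: R B2 → L0 miss wb→B0 [-]
12: R B2 → L0 hit [-]
13: W B0 → L0 miss [D]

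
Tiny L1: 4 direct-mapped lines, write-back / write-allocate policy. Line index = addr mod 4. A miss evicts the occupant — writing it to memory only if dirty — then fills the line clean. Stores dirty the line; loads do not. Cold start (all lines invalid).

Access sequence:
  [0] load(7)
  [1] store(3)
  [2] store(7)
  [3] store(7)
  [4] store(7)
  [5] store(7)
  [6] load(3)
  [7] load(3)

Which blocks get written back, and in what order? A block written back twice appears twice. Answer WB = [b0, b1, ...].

WB = [3, 7]

0: R B7 -> L3 miss  d=-]
1: W B3 -> L3 miss  d=D]
2: W B7 -> L3 miss wb->B3  d=D]
3: W B7 -> L3 hit  d=D]
4: W B7 -> L3 hit  d=D]
5: W B7 -> L3 hit  d=D]
6: R B3 -> L3 miss wb->B7  d=-]
7: R B3 -> L3 hit  d=-]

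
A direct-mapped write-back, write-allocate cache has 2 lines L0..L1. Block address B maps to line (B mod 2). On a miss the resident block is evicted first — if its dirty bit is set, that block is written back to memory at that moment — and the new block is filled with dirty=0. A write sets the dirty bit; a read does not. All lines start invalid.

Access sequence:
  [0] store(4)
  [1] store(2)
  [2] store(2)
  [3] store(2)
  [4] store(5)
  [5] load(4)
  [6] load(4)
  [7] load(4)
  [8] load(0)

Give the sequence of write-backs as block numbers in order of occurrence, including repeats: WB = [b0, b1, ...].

WB = [4, 2]

0: W B4 → L0 miss [D]
1: W B2 → L0 miss wb→B4 [D]
2: W B2 → L0 hit [D]
3: W B2 → L0 hit [D]
4: W B5 → L1 miss [D]
5: R B4 → L0 miss wb→B2 [-]
6: R B4 → L0 hit [-]
7: R B4 → L0 hit [-]
8: R B0 → L0 miss [-]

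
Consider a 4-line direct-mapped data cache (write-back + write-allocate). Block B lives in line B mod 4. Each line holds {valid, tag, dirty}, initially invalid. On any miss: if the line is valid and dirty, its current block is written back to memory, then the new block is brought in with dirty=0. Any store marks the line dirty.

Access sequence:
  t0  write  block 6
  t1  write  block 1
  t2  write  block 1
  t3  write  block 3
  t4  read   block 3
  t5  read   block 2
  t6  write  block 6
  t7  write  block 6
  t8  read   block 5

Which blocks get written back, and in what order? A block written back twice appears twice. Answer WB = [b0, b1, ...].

0: W B6 -> L2 miss  d=D]
1: W B1 -> L1 miss  d=D]
2: W B1 -> L1 hit  d=D]
3: W B3 -> L3 miss  d=D]
4: R B3 -> L3 hit  d=D]
5: R B2 -> L2 miss wb->B6  d=-]
6: W B6 -> L2 miss  d=D]
7: W B6 -> L2 hit  d=D]
8: R B5 -> L1 miss wb->B1  d=-]

WB = [6, 1]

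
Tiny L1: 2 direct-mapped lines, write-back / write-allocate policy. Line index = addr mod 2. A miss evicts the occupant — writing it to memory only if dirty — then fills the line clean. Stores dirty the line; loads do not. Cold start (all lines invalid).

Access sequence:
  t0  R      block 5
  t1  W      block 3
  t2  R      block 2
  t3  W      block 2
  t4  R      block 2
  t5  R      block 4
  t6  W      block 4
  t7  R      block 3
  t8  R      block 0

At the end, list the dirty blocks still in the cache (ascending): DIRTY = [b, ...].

0: R B5 → L1 miss [-]
1: W B3 → L1 miss [D]
2: R B2 → L0 miss [-]
3: W B2 → L0 hit [D]
4: R B2 → L0 hit [D]
5: R B4 → L0 miss wb→B2 [-]
6: W B4 → L0 hit [D]
7: R B3 → L1 hit [D]
8: R B0 → L0 miss wb→B4 [-]

DIRTY = [3]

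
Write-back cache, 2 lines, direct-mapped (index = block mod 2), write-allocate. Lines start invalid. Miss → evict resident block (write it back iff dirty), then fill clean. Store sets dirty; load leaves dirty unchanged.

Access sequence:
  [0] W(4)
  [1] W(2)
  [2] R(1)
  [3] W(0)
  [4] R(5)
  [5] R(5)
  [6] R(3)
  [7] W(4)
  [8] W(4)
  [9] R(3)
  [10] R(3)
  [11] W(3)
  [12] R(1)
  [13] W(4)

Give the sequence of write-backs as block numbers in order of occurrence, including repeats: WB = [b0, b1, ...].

WB = [4, 2, 0, 3]

0: W B4 → L0 miss [D]
1: W B2 → L0 miss wb→B4 [D]
2: R B1 → L1 miss [-]
3: W B0 → L0 miss wb→B2 [D]
4: R B5 → L1 miss [-]
5: R B5 → L1 hit [-]
6: R B3 → L1 miss [-]
7: W B4 → L0 miss wb→B0 [D]
8: W B4 → L0 hit [D]
9: R B3 → L1 hit [-]
10: R B3 → L1 hit [-]
11: W B3 → L1 hit [D]
12: R B1 → L1 miss wb→B3 [-]
13: W B4 → L0 hit [D]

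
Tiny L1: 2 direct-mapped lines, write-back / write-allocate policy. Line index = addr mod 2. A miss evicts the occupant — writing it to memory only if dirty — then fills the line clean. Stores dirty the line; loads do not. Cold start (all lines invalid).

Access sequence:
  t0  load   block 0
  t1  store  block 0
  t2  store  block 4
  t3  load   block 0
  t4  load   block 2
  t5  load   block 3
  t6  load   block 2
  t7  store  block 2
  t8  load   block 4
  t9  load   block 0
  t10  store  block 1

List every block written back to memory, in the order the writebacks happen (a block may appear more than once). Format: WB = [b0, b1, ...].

WB = [0, 4, 2]

0: R B0 → L0 miss [-]
1: W B0 → L0 hit [D]
2: W B4 → L0 miss wb→B0 [D]
3: R B0 → L0 miss wb→B4 [-]
4: R B2 → L0 miss [-]
5: R B3 → L1 miss [-]
6: R B2 → L0 hit [-]
7: W B2 → L0 hit [D]
8: R B4 → L0 miss wb→B2 [-]
9: R B0 → L0 miss [-]
10: W B1 → L1 miss [D]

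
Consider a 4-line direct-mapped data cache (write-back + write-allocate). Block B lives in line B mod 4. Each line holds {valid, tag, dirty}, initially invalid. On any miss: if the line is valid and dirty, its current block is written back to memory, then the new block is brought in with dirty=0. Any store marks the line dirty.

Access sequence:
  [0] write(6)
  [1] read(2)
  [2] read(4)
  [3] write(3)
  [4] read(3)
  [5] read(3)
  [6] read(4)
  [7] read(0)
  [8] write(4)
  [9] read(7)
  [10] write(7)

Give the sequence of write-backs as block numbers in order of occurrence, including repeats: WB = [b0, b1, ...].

0: W B6 → L2 miss [D]
1: R B2 → L2 miss wb→B6 [-]
2: R B4 → L0 miss [-]
3: W B3 → L3 miss [D]
4: R B3 → L3 hit [D]
5: R B3 → L3 hit [D]
6: R B4 → L0 hit [-]
7: R B0 → L0 miss [-]
8: W B4 → L0 miss [D]
9: R B7 → L3 miss wb→B3 [-]
10: W B7 → L3 hit [D]

WB = [6, 3]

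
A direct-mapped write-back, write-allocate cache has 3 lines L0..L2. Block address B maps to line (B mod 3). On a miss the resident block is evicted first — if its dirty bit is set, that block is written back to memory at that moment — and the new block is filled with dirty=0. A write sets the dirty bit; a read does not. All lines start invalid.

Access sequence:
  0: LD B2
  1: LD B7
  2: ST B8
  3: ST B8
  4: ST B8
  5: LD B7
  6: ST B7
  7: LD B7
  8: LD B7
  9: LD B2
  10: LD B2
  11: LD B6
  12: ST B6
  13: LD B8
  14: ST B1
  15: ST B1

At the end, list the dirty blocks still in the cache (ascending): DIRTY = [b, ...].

DIRTY = [1, 6]

0: R B2 -> L2 miss  d=-]
1: R B7 -> L1 miss  d=-]
2: W B8 -> L2 miss  d=D]
3: W B8 -> L2 hit  d=D]
4: W B8 -> L2 hit  d=D]
5: R B7 -> L1 hit  d=-]
6: W B7 -> L1 hit  d=D]
7: R B7 -> L1 hit  d=D]
8: R B7 -> L1 hit  d=D]
9: R B2 -> L2 miss wb->B8  d=-]
10: R B2 -> L2 hit  d=-]
11: R B6 -> L0 miss  d=-]
12: W B6 -> L0 hit  d=D]
13: R B8 -> L2 miss  d=-]
14: W B1 -> L1 miss wb->B7  d=D]
15: W B1 -> L1 hit  d=D]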